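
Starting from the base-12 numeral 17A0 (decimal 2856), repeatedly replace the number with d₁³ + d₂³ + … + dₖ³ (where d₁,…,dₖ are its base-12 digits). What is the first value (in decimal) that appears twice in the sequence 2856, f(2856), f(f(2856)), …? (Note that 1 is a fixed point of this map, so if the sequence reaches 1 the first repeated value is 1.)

1344

2856 = (1,7,10,0)_12 → 1³ + 7³ + 10³ + 0³ = 1344
1344 = (9,4,0)_12 → 9³ + 4³ + 0³ = 793
793 = (5,6,1)_12 → 5³ + 6³ + 1³ = 342
342 = (2,4,6)_12 → 2³ + 4³ + 6³ = 288
288 = (2,0,0)_12 → 2³ + 0³ + 0³ = 8
8 = (8)_12 → 8³ = 512
512 = (3,6,8)_12 → 3³ + 6³ + 8³ = 755
755 = (5,2,11)_12 → 5³ + 2³ + 11³ = 1464
1464 = (10,2,0)_12 → 10³ + 2³ + 0³ = 1008
1008 = (7,0,0)_12 → 7³ + 0³ + 0³ = 343
343 = (2,4,7)_12 → 2³ + 4³ + 7³ = 415
415 = (2,10,7)_12 → 2³ + 10³ + 7³ = 1351
1351 = (9,4,7)_12 → 9³ + 4³ + 7³ = 1136
1136 = (7,10,8)_12 → 7³ + 10³ + 8³ = 1855
1855 = (1,0,10,7)_12 → 1³ + 0³ + 10³ + 7³ = 1344  — 1344 already appeared earlier.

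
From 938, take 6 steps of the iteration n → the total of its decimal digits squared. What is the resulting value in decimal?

37

938 → 9² + 3² + 8² = 81 + 9 + 64 = 154
154 → 1² + 5² + 4² = 1 + 25 + 16 = 42
42 → 4² + 2² = 16 + 4 = 20
20 → 2² + 0² = 4 + 0 = 4
4 → 4² = 16
16 → 1² + 6² = 1 + 36 = 37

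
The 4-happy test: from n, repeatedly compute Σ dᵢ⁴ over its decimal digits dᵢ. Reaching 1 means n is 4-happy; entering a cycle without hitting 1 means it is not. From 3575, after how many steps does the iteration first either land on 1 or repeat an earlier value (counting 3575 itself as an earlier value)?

12

3575 → 3⁴ + 5⁴ + 7⁴ + 5⁴ = 81 + 625 + 2401 + 625 = 3732
3732 → 3⁴ + 7⁴ + 3⁴ + 2⁴ = 81 + 2401 + 81 + 16 = 2579
2579 → 2⁴ + 5⁴ + 7⁴ + 9⁴ = 16 + 625 + 2401 + 6561 = 9603
9603 → 9⁴ + 6⁴ + 0⁴ + 3⁴ = 6561 + 1296 + 0 + 81 = 7938
7938 → 7⁴ + 9⁴ + 3⁴ + 8⁴ = 2401 + 6561 + 81 + 4096 = 13139
13139 → 1⁴ + 3⁴ + 1⁴ + 3⁴ + 9⁴ = 1 + 81 + 1 + 81 + 6561 = 6725
6725 → 6⁴ + 7⁴ + 2⁴ + 5⁴ = 1296 + 2401 + 16 + 625 = 4338
4338 → 4⁴ + 3⁴ + 3⁴ + 8⁴ = 256 + 81 + 81 + 4096 = 4514
4514 → 4⁴ + 5⁴ + 1⁴ + 4⁴ = 256 + 625 + 1 + 256 = 1138
1138 → 1⁴ + 1⁴ + 3⁴ + 8⁴ = 1 + 1 + 81 + 4096 = 4179
4179 → 4⁴ + 1⁴ + 7⁴ + 9⁴ = 256 + 1 + 2401 + 6561 = 9219
9219 → 9⁴ + 2⁴ + 1⁴ + 9⁴ = 6561 + 16 + 1 + 6561 = 13139  — 13139 repeats.
That took 12 steps.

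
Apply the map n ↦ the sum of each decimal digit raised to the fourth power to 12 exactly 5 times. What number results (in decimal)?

8208

12 → 1⁴ + 2⁴ = 17
17 → 1⁴ + 7⁴ = 2402
2402 → 2⁴ + 4⁴ + 0⁴ + 2⁴ = 288
288 → 2⁴ + 8⁴ + 8⁴ = 8208
8208 → 8⁴ + 2⁴ + 0⁴ + 8⁴ = 8208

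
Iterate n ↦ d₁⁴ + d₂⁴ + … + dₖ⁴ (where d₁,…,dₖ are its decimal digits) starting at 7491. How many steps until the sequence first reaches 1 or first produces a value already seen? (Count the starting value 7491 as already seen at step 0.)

7491 → 7⁴ + 4⁴ + 9⁴ + 1⁴ = 2401 + 256 + 6561 + 1 = 9219
9219 → 9⁴ + 2⁴ + 1⁴ + 9⁴ = 6561 + 16 + 1 + 6561 = 13139
13139 → 1⁴ + 3⁴ + 1⁴ + 3⁴ + 9⁴ = 1 + 81 + 1 + 81 + 6561 = 6725
6725 → 6⁴ + 7⁴ + 2⁴ + 5⁴ = 1296 + 2401 + 16 + 625 = 4338
4338 → 4⁴ + 3⁴ + 3⁴ + 8⁴ = 256 + 81 + 81 + 4096 = 4514
4514 → 4⁴ + 5⁴ + 1⁴ + 4⁴ = 256 + 625 + 1 + 256 = 1138
1138 → 1⁴ + 1⁴ + 3⁴ + 8⁴ = 1 + 1 + 81 + 4096 = 4179
4179 → 4⁴ + 1⁴ + 7⁴ + 9⁴ = 256 + 1 + 2401 + 6561 = 9219  — 9219 repeats.
That took 8 steps.

8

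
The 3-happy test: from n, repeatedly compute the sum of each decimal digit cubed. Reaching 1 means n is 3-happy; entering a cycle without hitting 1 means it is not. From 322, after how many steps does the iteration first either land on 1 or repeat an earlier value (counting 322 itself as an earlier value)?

322 → 3³ + 2³ + 2³ = 43
43 → 4³ + 3³ = 91
91 → 9³ + 1³ = 730
730 → 7³ + 3³ + 0³ = 370
370 → 3³ + 7³ + 0³ = 370  — 370 repeats.
That took 5 steps.

5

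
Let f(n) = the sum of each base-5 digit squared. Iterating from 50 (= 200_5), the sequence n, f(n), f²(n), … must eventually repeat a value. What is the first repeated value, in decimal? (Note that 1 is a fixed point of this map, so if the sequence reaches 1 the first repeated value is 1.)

50 = (2,0,0)_5 → 4
4 = (4)_5 → 16
16 = (3,1)_5 → 10
10 = (2,0)_5 → 4  — 4 already appeared earlier.

4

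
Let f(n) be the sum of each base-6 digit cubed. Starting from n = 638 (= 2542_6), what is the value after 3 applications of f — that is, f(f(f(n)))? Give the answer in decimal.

638 = (2,5,4,2)_6 → 2³ + 5³ + 4³ + 2³ = 205
205 = (5,4,1)_6 → 5³ + 4³ + 1³ = 190
190 = (5,1,4)_6 → 5³ + 1³ + 4³ = 190

190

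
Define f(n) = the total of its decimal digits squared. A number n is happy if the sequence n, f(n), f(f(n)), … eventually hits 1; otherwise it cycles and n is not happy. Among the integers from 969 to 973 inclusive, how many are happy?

2

969: 969 → 198 → 146 → 53 → 34 → 25 → 29 → 85 → 89 → 145 → 42 → 20 → 4 → 16 → 37 → 58 → 89  (repeats 89)
970: 970 → 130 → 10 → 1  (reaches 1)
971: 971 → 131 → 11 → 2 → 4 → 16 → 37 → 58 → 89 → 145 → 42 → 20 → 4  (repeats 4)
972: 972 → 134 → 26 → 40 → 16 → 37 → 58 → 89 → 145 → 42 → 20 → 4 → 16  (repeats 16)
973: 973 → 139 → 91 → 82 → 68 → 100 → 1  (reaches 1)
happy: 970, 973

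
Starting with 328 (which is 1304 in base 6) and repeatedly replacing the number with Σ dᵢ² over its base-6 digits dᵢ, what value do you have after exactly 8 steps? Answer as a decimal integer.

328 = (1,3,0,4)_6 → 1² + 3² + 0² + 4² = 1 + 9 + 0 + 16 = 26
26 = (4,2)_6 → 4² + 2² = 16 + 4 = 20
20 = (3,2)_6 → 3² + 2² = 9 + 4 = 13
13 = (2,1)_6 → 2² + 1² = 4 + 1 = 5
5 = (5)_6 → 5² = 25
25 = (4,1)_6 → 4² + 1² = 16 + 1 = 17
17 = (2,5)_6 → 2² + 5² = 4 + 25 = 29
29 = (4,5)_6 → 4² + 5² = 16 + 25 = 41

41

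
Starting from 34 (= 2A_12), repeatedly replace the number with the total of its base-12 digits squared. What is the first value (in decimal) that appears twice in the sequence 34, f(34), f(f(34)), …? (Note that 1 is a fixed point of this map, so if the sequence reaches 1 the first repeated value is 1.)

34

34 = (2,10)_12 → 2² + 10² = 104
104 = (8,8)_12 → 8² + 8² = 128
128 = (10,8)_12 → 10² + 8² = 164
164 = (1,1,8)_12 → 1² + 1² + 8² = 66
66 = (5,6)_12 → 5² + 6² = 61
61 = (5,1)_12 → 5² + 1² = 26
26 = (2,2)_12 → 2² + 2² = 8
8 = (8)_12 → 8² = 64
64 = (5,4)_12 → 5² + 4² = 41
41 = (3,5)_12 → 3² + 5² = 34  — 34 already appeared earlier.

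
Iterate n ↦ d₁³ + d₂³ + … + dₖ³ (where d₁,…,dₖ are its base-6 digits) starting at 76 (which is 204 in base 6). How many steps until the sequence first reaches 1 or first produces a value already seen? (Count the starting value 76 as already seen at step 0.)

8

76 = (2,0,4)_6 → 72
72 = (2,0,0)_6 → 8
8 = (1,2)_6 → 9
9 = (1,3)_6 → 28
28 = (4,4)_6 → 128
128 = (3,3,2)_6 → 62
62 = (1,4,2)_6 → 73
73 = (2,0,1)_6 → 9  — 9 repeats.
That took 8 steps.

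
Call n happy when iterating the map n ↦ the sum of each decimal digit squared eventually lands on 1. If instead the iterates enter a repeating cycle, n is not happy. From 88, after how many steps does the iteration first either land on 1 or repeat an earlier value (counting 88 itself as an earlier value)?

88 → 8² + 8² = 128
128 → 1² + 2² + 8² = 69
69 → 6² + 9² = 117
117 → 1² + 1² + 7² = 51
51 → 5² + 1² = 26
26 → 2² + 6² = 40
40 → 4² + 0² = 16
16 → 1² + 6² = 37
37 → 3² + 7² = 58
58 → 5² + 8² = 89
89 → 8² + 9² = 145
145 → 1² + 4² + 5² = 42
42 → 4² + 2² = 20
20 → 2² + 0² = 4
4 → 4² = 16  — 16 repeats.
That took 15 steps.

15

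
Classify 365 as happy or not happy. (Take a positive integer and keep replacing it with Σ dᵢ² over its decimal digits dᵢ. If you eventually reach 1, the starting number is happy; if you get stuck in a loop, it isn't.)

365 → 3² + 6² + 5² = 9 + 36 + 25 = 70
70 → 7² + 0² = 49 + 0 = 49
49 → 4² + 9² = 16 + 81 = 97
97 → 9² + 7² = 81 + 49 = 130
130 → 1² + 3² + 0² = 1 + 9 + 0 = 10
10 → 1² + 0² = 1 + 0 = 1  — reached 1.

happy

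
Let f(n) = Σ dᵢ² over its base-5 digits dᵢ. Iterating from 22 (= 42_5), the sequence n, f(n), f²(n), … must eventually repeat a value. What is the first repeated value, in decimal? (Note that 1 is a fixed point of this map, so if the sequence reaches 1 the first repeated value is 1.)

22 = (4,2)_5 → 4² + 2² = 20
20 = (4,0)_5 → 4² + 0² = 16
16 = (3,1)_5 → 3² + 1² = 10
10 = (2,0)_5 → 2² + 0² = 4
4 = (4)_5 → 4² = 16  — 16 already appeared earlier.

16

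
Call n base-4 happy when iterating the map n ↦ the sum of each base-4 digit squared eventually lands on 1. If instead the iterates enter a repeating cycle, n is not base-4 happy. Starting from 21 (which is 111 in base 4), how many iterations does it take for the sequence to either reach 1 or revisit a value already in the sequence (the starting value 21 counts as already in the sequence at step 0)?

21 = (1,1,1)_4 → 3
3 = (3)_4 → 9
9 = (2,1)_4 → 5
5 = (1,1)_4 → 2
2 = (2)_4 → 4
4 = (1,0)_4 → 1  — reached 1.
That took 6 steps.

6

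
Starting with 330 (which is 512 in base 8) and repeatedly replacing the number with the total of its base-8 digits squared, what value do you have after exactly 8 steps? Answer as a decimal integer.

330 = (5,1,2)_8 → 5² + 1² + 2² = 30
30 = (3,6)_8 → 3² + 6² = 45
45 = (5,5)_8 → 5² + 5² = 50
50 = (6,2)_8 → 6² + 2² = 40
40 = (5,0)_8 → 5² + 0² = 25
25 = (3,1)_8 → 3² + 1² = 10
10 = (1,2)_8 → 1² + 2² = 5
5 = (5)_8 → 5² = 25

25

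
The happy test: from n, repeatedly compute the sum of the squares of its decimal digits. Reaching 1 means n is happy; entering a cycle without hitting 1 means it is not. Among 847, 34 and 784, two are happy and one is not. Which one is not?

847: 847 → 129 → 86 → 100 → 1  — reaches 1 (happy)
34: 34 → 25 → 29 → 85 → 89 → 145 → 42 → 20 → 4 → 16 → 37 → 58 → 89  — repeats 89 (not happy)
784: 784 → 129 → 86 → 100 → 1  — reaches 1 (happy)

34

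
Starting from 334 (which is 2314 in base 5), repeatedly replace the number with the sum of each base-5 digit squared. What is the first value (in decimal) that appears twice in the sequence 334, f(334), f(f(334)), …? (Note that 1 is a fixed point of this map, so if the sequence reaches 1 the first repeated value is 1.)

4

334 = (2,3,1,4)_5 → 2² + 3² + 1² + 4² = 30
30 = (1,1,0)_5 → 1² + 1² + 0² = 2
2 = (2)_5 → 2² = 4
4 = (4)_5 → 4² = 16
16 = (3,1)_5 → 3² + 1² = 10
10 = (2,0)_5 → 2² + 0² = 4  — 4 already appeared earlier.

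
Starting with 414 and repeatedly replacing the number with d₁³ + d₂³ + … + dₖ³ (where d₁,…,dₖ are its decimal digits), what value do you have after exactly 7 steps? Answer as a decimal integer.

99

414 → 4³ + 1³ + 4³ = 64 + 1 + 64 = 129
129 → 1³ + 2³ + 9³ = 1 + 8 + 729 = 738
738 → 7³ + 3³ + 8³ = 343 + 27 + 512 = 882
882 → 8³ + 8³ + 2³ = 512 + 512 + 8 = 1032
1032 → 1³ + 0³ + 3³ + 2³ = 1 + 0 + 27 + 8 = 36
36 → 3³ + 6³ = 27 + 216 = 243
243 → 2³ + 4³ + 3³ = 8 + 64 + 27 = 99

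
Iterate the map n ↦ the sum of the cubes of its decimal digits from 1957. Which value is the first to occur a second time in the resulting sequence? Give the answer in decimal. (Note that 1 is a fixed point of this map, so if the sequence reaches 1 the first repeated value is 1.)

1957 → 1³ + 9³ + 5³ + 7³ = 1198
1198 → 1³ + 1³ + 9³ + 8³ = 1243
1243 → 1³ + 2³ + 4³ + 3³ = 100
100 → 1³ + 0³ + 0³ = 1  — reached the fixed point 1.
1 → 1, so 1 is the first repeated value.

1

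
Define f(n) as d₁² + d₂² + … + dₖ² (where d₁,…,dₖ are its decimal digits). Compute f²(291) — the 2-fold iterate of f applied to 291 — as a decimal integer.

291 → 2² + 9² + 1² = 86
86 → 8² + 6² = 100

100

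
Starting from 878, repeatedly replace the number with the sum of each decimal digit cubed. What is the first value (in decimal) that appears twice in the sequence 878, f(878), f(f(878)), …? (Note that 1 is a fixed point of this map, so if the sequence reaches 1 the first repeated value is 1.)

407

878 → 8³ + 7³ + 8³ = 512 + 343 + 512 = 1367
1367 → 1³ + 3³ + 6³ + 7³ = 1 + 27 + 216 + 343 = 587
587 → 5³ + 8³ + 7³ = 125 + 512 + 343 = 980
980 → 9³ + 8³ + 0³ = 729 + 512 + 0 = 1241
1241 → 1³ + 2³ + 4³ + 1³ = 1 + 8 + 64 + 1 = 74
74 → 7³ + 4³ = 343 + 64 = 407
407 → 4³ + 0³ + 7³ = 64 + 0 + 343 = 407  — 407 already appeared earlier.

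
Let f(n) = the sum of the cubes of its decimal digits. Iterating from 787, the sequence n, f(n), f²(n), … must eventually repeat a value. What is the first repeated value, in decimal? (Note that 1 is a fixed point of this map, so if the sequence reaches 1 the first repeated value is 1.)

1

787 → 7³ + 8³ + 7³ = 1198
1198 → 1³ + 1³ + 9³ + 8³ = 1243
1243 → 1³ + 2³ + 4³ + 3³ = 100
100 → 1³ + 0³ + 0³ = 1  — reached the fixed point 1.
1 → 1, so 1 is the first repeated value.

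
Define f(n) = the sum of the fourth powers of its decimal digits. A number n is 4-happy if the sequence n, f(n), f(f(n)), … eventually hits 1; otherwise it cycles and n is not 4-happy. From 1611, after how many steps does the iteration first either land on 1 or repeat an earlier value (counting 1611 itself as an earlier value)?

1611 → 1⁴ + 6⁴ + 1⁴ + 1⁴ = 1299
1299 → 1⁴ + 2⁴ + 9⁴ + 9⁴ = 13139
13139 → 1⁴ + 3⁴ + 1⁴ + 3⁴ + 9⁴ = 6725
6725 → 6⁴ + 7⁴ + 2⁴ + 5⁴ = 4338
4338 → 4⁴ + 3⁴ + 3⁴ + 8⁴ = 4514
4514 → 4⁴ + 5⁴ + 1⁴ + 4⁴ = 1138
1138 → 1⁴ + 1⁴ + 3⁴ + 8⁴ = 4179
4179 → 4⁴ + 1⁴ + 7⁴ + 9⁴ = 9219
9219 → 9⁴ + 2⁴ + 1⁴ + 9⁴ = 13139  — 13139 repeats.
That took 9 steps.

9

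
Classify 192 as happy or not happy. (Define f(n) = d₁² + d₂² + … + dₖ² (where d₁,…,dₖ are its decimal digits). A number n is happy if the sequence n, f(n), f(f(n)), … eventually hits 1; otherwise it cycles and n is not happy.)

192 → 1² + 9² + 2² = 1 + 81 + 4 = 86
86 → 8² + 6² = 64 + 36 = 100
100 → 1² + 0² + 0² = 1 + 0 + 0 = 1  — reached 1.

happy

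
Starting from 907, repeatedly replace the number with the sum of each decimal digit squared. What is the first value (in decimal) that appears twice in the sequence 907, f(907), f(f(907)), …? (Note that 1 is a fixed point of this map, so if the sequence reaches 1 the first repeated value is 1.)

907 → 9² + 0² + 7² = 130
130 → 1² + 3² + 0² = 10
10 → 1² + 0² = 1  — reached the fixed point 1.
1 → 1, so 1 is the first repeated value.

1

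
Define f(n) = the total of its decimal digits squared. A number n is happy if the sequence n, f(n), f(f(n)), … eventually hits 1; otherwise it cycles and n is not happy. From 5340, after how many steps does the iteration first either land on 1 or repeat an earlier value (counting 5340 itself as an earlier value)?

5340 → 5² + 3² + 4² + 0² = 25 + 9 + 16 + 0 = 50
50 → 5² + 0² = 25 + 0 = 25
25 → 2² + 5² = 4 + 25 = 29
29 → 2² + 9² = 4 + 81 = 85
85 → 8² + 5² = 64 + 25 = 89
89 → 8² + 9² = 64 + 81 = 145
145 → 1² + 4² + 5² = 1 + 16 + 25 = 42
42 → 4² + 2² = 16 + 4 = 20
20 → 2² + 0² = 4 + 0 = 4
4 → 4² = 16
16 → 1² + 6² = 1 + 36 = 37
37 → 3² + 7² = 9 + 49 = 58
58 → 5² + 8² = 25 + 64 = 89  — 89 repeats.
That took 13 steps.

13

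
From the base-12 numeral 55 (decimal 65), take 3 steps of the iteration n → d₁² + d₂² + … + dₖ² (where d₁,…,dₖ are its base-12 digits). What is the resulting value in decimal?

65 = (5,5)_12 → 5² + 5² = 25 + 25 = 50
50 = (4,2)_12 → 4² + 2² = 16 + 4 = 20
20 = (1,8)_12 → 1² + 8² = 1 + 64 = 65

65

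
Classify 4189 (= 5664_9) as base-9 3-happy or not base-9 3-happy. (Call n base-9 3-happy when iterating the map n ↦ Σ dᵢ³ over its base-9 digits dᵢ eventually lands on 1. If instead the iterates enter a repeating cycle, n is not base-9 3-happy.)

4189 = (5,6,6,4)_9 → 621
621 = (7,6,0)_9 → 559
559 = (6,8,1)_9 → 729
729 = (1,0,0,0)_9 → 1  — reached 1.

base-9 3-happy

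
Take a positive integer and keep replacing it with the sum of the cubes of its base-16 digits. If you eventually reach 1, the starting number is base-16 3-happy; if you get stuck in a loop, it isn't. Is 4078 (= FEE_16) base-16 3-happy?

base-16 3-happy

4078 = (15,14,14)_16 → 15³ + 14³ + 14³ = 8863
8863 = (2,2,9,15)_16 → 2³ + 2³ + 9³ + 15³ = 4120
4120 = (1,0,1,8)_16 → 1³ + 0³ + 1³ + 8³ = 514
514 = (2,0,2)_16 → 2³ + 0³ + 2³ = 16
16 = (1,0)_16 → 1³ + 0³ = 1  — reached 1.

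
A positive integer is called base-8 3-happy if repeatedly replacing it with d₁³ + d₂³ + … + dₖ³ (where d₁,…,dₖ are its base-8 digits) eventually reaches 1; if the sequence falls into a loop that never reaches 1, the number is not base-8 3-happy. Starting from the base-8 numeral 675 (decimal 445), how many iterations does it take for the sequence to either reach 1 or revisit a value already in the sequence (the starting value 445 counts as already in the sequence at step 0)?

445 = (6,7,5)_8 → 6³ + 7³ + 5³ = 216 + 343 + 125 = 684
684 = (1,2,5,4)_8 → 1³ + 2³ + 5³ + 4³ = 1 + 8 + 125 + 64 = 198
198 = (3,0,6)_8 → 3³ + 0³ + 6³ = 27 + 0 + 216 = 243
243 = (3,6,3)_8 → 3³ + 6³ + 3³ = 27 + 216 + 27 = 270
270 = (4,1,6)_8 → 4³ + 1³ + 6³ = 64 + 1 + 216 = 281
281 = (4,3,1)_8 → 4³ + 3³ + 1³ = 64 + 27 + 1 = 92
92 = (1,3,4)_8 → 1³ + 3³ + 4³ = 1 + 27 + 64 = 92  — 92 repeats.
That took 7 steps.

7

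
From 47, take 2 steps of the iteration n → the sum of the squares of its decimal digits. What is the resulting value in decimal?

61

47 → 65
65 → 61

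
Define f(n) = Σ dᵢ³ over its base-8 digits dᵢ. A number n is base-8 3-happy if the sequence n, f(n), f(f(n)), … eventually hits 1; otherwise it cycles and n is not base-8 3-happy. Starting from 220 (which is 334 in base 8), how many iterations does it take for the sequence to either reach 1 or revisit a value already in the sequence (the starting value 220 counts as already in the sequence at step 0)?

3

220 = (3,3,4)_8 → 3³ + 3³ + 4³ = 27 + 27 + 64 = 118
118 = (1,6,6)_8 → 1³ + 6³ + 6³ = 1 + 216 + 216 = 433
433 = (6,6,1)_8 → 6³ + 6³ + 1³ = 216 + 216 + 1 = 433  — 433 repeats.
That took 3 steps.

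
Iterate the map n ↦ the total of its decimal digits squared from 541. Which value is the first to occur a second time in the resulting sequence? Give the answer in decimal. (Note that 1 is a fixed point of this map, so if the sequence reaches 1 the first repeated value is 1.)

541 → 5² + 4² + 1² = 25 + 16 + 1 = 42
42 → 4² + 2² = 16 + 4 = 20
20 → 2² + 0² = 4 + 0 = 4
4 → 4² = 16
16 → 1² + 6² = 1 + 36 = 37
37 → 3² + 7² = 9 + 49 = 58
58 → 5² + 8² = 25 + 64 = 89
89 → 8² + 9² = 64 + 81 = 145
145 → 1² + 4² + 5² = 1 + 16 + 25 = 42  — 42 already appeared earlier.

42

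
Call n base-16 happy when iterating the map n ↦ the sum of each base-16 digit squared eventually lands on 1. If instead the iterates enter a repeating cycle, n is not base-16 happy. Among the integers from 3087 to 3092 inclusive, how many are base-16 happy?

1

3087: 3087 → 369 → 51 → 18 → 5 → 25 → 82 → 29 → 170 → 200 → 208 → 169 → 181 → 146 → 85 → 50 → 13 → 169  — not base-16 happy
3088: 3088 → 145 → 82 → 29 → 170 → 200 → 208 → 169 → 181 → 146 → 85 → 50 → 13 → 169  — not base-16 happy
3089: 3089 → 146 → 85 → 50 → 13 → 169 → 181 → 146  — not base-16 happy
3090: 3090 → 149 → 106 → 136 → 128 → 64 → 16 → 1  — base-16 happy
3091: 3091 → 154 → 181 → 146 → 85 → 50 → 13 → 169 → 181  — not base-16 happy
3092: 3092 → 161 → 101 → 61 → 178 → 125 → 218 → 269 → 170 → 200 → 208 → 169 → 181 → 146 → 85 → 50 → 13 → 169  — not base-16 happy
base-16 happy: 3090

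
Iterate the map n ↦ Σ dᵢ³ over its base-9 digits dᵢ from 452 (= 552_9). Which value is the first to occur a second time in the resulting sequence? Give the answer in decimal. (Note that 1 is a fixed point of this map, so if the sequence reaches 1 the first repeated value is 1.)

28

452 = (5,5,2)_9 → 5³ + 5³ + 2³ = 125 + 125 + 8 = 258
258 = (3,1,6)_9 → 3³ + 1³ + 6³ = 27 + 1 + 216 = 244
244 = (3,0,1)_9 → 3³ + 0³ + 1³ = 27 + 0 + 1 = 28
28 = (3,1)_9 → 3³ + 1³ = 27 + 1 = 28  — 28 already appeared earlier.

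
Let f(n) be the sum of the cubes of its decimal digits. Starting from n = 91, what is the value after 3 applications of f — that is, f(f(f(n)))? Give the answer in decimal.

91 → 9³ + 1³ = 729 + 1 = 730
730 → 7³ + 3³ + 0³ = 343 + 27 + 0 = 370
370 → 3³ + 7³ + 0³ = 27 + 343 + 0 = 370

370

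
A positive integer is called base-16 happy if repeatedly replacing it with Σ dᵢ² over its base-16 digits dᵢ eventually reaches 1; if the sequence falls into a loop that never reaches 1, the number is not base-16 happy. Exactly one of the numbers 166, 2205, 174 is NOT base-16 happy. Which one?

174

166: 166 → 136 → 128 → 64 → 16 → 1  — reaches 1 (base-16 happy)
2205: 2205 → 314 → 110 → 232 → 260 → 17 → 2 → 4 → 16 → 1  — reaches 1 (base-16 happy)
174: 174 → 296 → 69 → 41 → 85 → 50 → 13 → 169 → 181 → 146 → 85  — repeats 85 (not base-16 happy)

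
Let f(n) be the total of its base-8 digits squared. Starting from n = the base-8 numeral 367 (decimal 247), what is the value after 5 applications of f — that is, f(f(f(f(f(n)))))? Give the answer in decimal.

6

247 = (3,6,7)_8 → 3² + 6² + 7² = 9 + 36 + 49 = 94
94 = (1,3,6)_8 → 1² + 3² + 6² = 1 + 9 + 36 = 46
46 = (5,6)_8 → 5² + 6² = 25 + 36 = 61
61 = (7,5)_8 → 7² + 5² = 49 + 25 = 74
74 = (1,1,2)_8 → 1² + 1² + 2² = 1 + 1 + 4 = 6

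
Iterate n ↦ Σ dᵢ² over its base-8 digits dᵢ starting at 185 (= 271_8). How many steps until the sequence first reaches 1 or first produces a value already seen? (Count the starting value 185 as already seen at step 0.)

185 = (2,7,1)_8 → 54
54 = (6,6)_8 → 72
72 = (1,1,0)_8 → 2
2 = (2)_8 → 4
4 = (4)_8 → 16
16 = (2,0)_8 → 4  — 4 repeats.
That took 6 steps.

6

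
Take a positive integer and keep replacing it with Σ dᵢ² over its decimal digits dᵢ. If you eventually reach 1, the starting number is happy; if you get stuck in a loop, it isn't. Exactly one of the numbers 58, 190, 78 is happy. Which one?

58: 58 → 89 → 145 → 42 → 20 → 4 → 16 → 37 → 58  — repeats 58 (not happy)
190: 190 → 82 → 68 → 100 → 1  — reaches 1 (happy)
78: 78 → 113 → 11 → 2 → 4 → 16 → 37 → 58 → 89 → 145 → 42 → 20 → 4  — repeats 4 (not happy)

190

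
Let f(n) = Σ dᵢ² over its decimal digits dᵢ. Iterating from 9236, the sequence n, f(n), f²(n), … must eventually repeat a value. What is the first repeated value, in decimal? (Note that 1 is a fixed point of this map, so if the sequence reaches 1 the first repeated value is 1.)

9236 → 9² + 2² + 3² + 6² = 130
130 → 1² + 3² + 0² = 10
10 → 1² + 0² = 1  — reached the fixed point 1.
1 → 1, so 1 is the first repeated value.

1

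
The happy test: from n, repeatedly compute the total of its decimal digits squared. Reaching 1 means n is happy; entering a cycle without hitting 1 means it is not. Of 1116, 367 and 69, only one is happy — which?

367

1116: 1116 → 39 → 90 → 81 → 65 → 61 → 37 → 58 → 89 → 145 → 42 → 20 → 4 → 16 → 37  — repeats 37 (not happy)
367: 367 → 94 → 97 → 130 → 10 → 1  — reaches 1 (happy)
69: 69 → 117 → 51 → 26 → 40 → 16 → 37 → 58 → 89 → 145 → 42 → 20 → 4 → 16  — repeats 16 (not happy)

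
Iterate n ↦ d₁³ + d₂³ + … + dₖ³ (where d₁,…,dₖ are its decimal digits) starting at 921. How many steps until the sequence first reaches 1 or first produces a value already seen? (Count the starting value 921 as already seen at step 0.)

11

921 → 738
738 → 882
882 → 1032
1032 → 36
36 → 243
243 → 99
99 → 1458
1458 → 702
702 → 351
351 → 153
153 → 153  — 153 repeats.
That took 11 steps.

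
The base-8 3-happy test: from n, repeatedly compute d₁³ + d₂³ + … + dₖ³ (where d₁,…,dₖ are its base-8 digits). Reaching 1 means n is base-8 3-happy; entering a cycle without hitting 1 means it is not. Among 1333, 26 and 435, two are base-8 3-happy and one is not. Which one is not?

1333: 1333 → 413 → 368 → 341 → 258 → 72 → 2 → 8 → 1  — reaches 1 (base-8 3-happy)
26: 26 → 35 → 91 → 55 → 559 → 469 → 476 → 434 → 440 → 559  — repeats 559 (not base-8 3-happy)
435: 435 → 459 → 371 → 368 → 341 → 258 → 72 → 2 → 8 → 1  — reaches 1 (base-8 3-happy)

26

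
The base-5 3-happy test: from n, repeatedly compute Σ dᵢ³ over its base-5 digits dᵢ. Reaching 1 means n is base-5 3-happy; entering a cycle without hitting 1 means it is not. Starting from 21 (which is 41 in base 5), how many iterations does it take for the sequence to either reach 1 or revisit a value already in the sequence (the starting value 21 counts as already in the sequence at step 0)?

4

21 = (4,1)_5 → 65
65 = (2,3,0)_5 → 35
35 = (1,2,0)_5 → 9
9 = (1,4)_5 → 65  — 65 repeats.
That took 4 steps.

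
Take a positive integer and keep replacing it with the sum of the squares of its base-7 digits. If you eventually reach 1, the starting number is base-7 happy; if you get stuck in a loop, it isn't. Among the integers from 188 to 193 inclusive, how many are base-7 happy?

188: 188 → 70 → 10 → 10  — not base-7 happy
189: 189 → 45 → 45  — not base-7 happy
190: 190 → 46 → 52 → 10 → 10  — not base-7 happy
191: 191 → 49 → 1  — base-7 happy
192: 192 → 54 → 26 → 34 → 52 → 10 → 10  — not base-7 happy
193: 193 → 61 → 27 → 45 → 45  — not base-7 happy
base-7 happy: 191

1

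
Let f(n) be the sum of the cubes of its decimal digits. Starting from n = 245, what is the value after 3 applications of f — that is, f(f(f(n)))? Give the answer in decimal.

371

245 → 2³ + 4³ + 5³ = 8 + 64 + 125 = 197
197 → 1³ + 9³ + 7³ = 1 + 729 + 343 = 1073
1073 → 1³ + 0³ + 7³ + 3³ = 1 + 0 + 343 + 27 = 371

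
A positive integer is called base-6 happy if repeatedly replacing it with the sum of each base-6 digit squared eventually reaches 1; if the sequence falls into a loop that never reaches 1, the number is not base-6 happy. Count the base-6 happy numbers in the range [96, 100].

1

96: 96 → 20 → 13 → 5 → 25 → 17 → 29 → 41 → 26 → 20  (repeats 20)
97: 97 → 21 → 18 → 9 → 10 → 17 → 29 → 41 → 26 → 20 → 13 → 5 → 25 → 17  (repeats 17)
98: 98 → 24 → 16 → 20 → 13 → 5 → 25 → 17 → 29 → 41 → 26 → 20  (repeats 20)
99: 99 → 29 → 41 → 26 → 20 → 13 → 5 → 25 → 17 → 29  (repeats 29)
100: 100 → 36 → 1  (reaches 1)
base-6 happy: 100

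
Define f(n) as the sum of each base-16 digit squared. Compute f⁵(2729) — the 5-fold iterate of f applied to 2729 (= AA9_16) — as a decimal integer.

2729 = (10,10,9)_16 → 10² + 10² + 9² = 100 + 100 + 81 = 281
281 = (1,1,9)_16 → 1² + 1² + 9² = 1 + 1 + 81 = 83
83 = (5,3)_16 → 5² + 3² = 25 + 9 = 34
34 = (2,2)_16 → 2² + 2² = 4 + 4 = 8
8 = (8)_16 → 8² = 64

64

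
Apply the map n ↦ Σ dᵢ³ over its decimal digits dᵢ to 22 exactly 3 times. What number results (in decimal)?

22 → 16
16 → 217
217 → 352

352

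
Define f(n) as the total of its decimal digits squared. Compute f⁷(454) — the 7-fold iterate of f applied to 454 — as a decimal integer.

454 → 57
57 → 74
74 → 65
65 → 61
61 → 37
37 → 58
58 → 89

89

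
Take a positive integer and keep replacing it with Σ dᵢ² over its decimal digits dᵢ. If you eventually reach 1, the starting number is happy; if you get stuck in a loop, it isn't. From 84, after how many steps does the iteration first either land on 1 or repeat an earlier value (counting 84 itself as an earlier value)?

14

84 → 8² + 4² = 80
80 → 8² + 0² = 64
64 → 6² + 4² = 52
52 → 5² + 2² = 29
29 → 2² + 9² = 85
85 → 8² + 5² = 89
89 → 8² + 9² = 145
145 → 1² + 4² + 5² = 42
42 → 4² + 2² = 20
20 → 2² + 0² = 4
4 → 4² = 16
16 → 1² + 6² = 37
37 → 3² + 7² = 58
58 → 5² + 8² = 89  — 89 repeats.
That took 14 steps.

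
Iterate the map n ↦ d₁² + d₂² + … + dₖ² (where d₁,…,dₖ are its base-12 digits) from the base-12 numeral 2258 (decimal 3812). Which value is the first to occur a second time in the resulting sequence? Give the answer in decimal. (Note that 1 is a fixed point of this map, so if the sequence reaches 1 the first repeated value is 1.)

3812 = (2,2,5,8)_12 → 97
97 = (8,1)_12 → 65
65 = (5,5)_12 → 50
50 = (4,2)_12 → 20
20 = (1,8)_12 → 65  — 65 already appeared earlier.

65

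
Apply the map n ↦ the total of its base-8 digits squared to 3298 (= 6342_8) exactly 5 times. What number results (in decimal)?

4

3298 = (6,3,4,2)_8 → 6² + 3² + 4² + 2² = 65
65 = (1,0,1)_8 → 1² + 0² + 1² = 2
2 = (2)_8 → 2² = 4
4 = (4)_8 → 4² = 16
16 = (2,0)_8 → 2² + 0² = 4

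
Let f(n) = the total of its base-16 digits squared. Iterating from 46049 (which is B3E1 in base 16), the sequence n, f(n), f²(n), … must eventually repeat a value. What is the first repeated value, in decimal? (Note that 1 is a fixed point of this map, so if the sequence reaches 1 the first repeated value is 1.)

46049 = (11,3,14,1)_16 → 11² + 3² + 14² + 1² = 121 + 9 + 196 + 1 = 327
327 = (1,4,7)_16 → 1² + 4² + 7² = 1 + 16 + 49 = 66
66 = (4,2)_16 → 4² + 2² = 16 + 4 = 20
20 = (1,4)_16 → 1² + 4² = 1 + 16 = 17
17 = (1,1)_16 → 1² + 1² = 1 + 1 = 2
2 = (2)_16 → 2² = 4
4 = (4)_16 → 4² = 16
16 = (1,0)_16 → 1² + 0² = 1 + 0 = 1  — reached the fixed point 1.
1 → 1, so 1 is the first repeated value.

1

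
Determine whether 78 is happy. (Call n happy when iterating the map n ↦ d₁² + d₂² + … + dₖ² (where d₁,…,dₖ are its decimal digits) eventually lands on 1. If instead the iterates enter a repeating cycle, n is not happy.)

not happy

78 → 7² + 8² = 113
113 → 1² + 1² + 3² = 11
11 → 1² + 1² = 2
2 → 2² = 4
4 → 4² = 16
16 → 1² + 6² = 37
37 → 3² + 7² = 58
58 → 5² + 8² = 89
89 → 8² + 9² = 145
145 → 1² + 4² + 5² = 42
42 → 4² + 2² = 20
20 → 2² + 0² = 4  — 4 already seen; the sequence cycles without reaching 1.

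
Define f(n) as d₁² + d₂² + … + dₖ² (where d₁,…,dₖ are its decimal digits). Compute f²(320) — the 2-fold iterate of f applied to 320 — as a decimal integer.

320 → 3² + 2² + 0² = 9 + 4 + 0 = 13
13 → 1² + 3² = 1 + 9 = 10

10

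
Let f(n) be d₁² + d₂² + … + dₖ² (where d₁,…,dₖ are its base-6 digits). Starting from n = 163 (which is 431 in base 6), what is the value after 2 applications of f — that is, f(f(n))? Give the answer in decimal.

20

163 = (4,3,1)_6 → 26
26 = (4,2)_6 → 20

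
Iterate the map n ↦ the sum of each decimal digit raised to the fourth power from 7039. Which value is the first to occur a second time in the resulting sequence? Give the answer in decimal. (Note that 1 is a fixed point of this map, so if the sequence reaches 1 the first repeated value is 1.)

8208

7039 → 9043
9043 → 6898
6898 → 16049
16049 → 8114
8114 → 4354
4354 → 1218
1218 → 4114
4114 → 514
514 → 882
882 → 8208
8208 → 8208  — 8208 already appeared earlier.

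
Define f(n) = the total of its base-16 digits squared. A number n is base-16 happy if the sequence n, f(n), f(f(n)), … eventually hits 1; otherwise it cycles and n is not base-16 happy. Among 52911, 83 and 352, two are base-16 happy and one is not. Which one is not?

352

52911: 52911 → 665 → 166 → 136 → 128 → 64 → 16 → 1  — reaches 1 (base-16 happy)
83: 83 → 34 → 8 → 64 → 16 → 1  — reaches 1 (base-16 happy)
352: 352 → 37 → 29 → 170 → 200 → 208 → 169 → 181 → 146 → 85 → 50 → 13 → 169  — repeats 169 (not base-16 happy)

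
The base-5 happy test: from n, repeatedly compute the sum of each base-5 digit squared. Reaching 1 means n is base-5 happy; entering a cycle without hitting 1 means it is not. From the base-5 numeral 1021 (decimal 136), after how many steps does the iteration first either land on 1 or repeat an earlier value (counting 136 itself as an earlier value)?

136 = (1,0,2,1)_5 → 6
6 = (1,1)_5 → 2
2 = (2)_5 → 4
4 = (4)_5 → 16
16 = (3,1)_5 → 10
10 = (2,0)_5 → 4  — 4 repeats.
That took 6 steps.

6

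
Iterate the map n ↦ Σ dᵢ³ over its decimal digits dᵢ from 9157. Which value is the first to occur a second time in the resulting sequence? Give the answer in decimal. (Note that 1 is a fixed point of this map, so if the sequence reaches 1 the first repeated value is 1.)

9157 → 9³ + 1³ + 5³ + 7³ = 1198
1198 → 1³ + 1³ + 9³ + 8³ = 1243
1243 → 1³ + 2³ + 4³ + 3³ = 100
100 → 1³ + 0³ + 0³ = 1  — reached the fixed point 1.
1 → 1, so 1 is the first repeated value.

1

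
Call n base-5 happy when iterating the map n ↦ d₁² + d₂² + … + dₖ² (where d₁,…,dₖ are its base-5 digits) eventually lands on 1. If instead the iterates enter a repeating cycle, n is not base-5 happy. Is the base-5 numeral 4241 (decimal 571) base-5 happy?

not base-5 happy

571 = (4,2,4,1)_5 → 4² + 2² + 4² + 1² = 16 + 4 + 16 + 1 = 37
37 = (1,2,2)_5 → 1² + 2² + 2² = 1 + 4 + 4 = 9
9 = (1,4)_5 → 1² + 4² = 1 + 16 = 17
17 = (3,2)_5 → 3² + 2² = 9 + 4 = 13
13 = (2,3)_5 → 2² + 3² = 4 + 9 = 13  — 13 already seen; the sequence cycles without reaching 1.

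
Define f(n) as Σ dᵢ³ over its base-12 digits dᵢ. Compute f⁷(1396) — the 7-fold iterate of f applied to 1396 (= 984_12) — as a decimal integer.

1396 = (9,8,4)_12 → 9³ + 8³ + 4³ = 1305
1305 = (9,0,9)_12 → 9³ + 0³ + 9³ = 1458
1458 = (10,1,6)_12 → 10³ + 1³ + 6³ = 1217
1217 = (8,5,5)_12 → 8³ + 5³ + 5³ = 762
762 = (5,3,6)_12 → 5³ + 3³ + 6³ = 368
368 = (2,6,8)_12 → 2³ + 6³ + 8³ = 736
736 = (5,1,4)_12 → 5³ + 1³ + 4³ = 190

190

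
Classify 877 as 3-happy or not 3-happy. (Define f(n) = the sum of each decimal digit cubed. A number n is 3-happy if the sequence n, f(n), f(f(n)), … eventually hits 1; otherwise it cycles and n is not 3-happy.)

3-happy

877 → 8³ + 7³ + 7³ = 1198
1198 → 1³ + 1³ + 9³ + 8³ = 1243
1243 → 1³ + 2³ + 4³ + 3³ = 100
100 → 1³ + 0³ + 0³ = 1  — reached 1.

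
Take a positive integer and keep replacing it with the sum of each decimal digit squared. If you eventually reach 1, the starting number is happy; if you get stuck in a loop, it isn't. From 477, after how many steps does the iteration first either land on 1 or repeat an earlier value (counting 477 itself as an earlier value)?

477 → 114
114 → 18
18 → 65
65 → 61
61 → 37
37 → 58
58 → 89
89 → 145
145 → 42
42 → 20
20 → 4
4 → 16
16 → 37  — 37 repeats.
That took 13 steps.

13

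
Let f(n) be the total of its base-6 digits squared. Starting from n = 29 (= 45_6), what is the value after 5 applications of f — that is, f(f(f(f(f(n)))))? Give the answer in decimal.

29 = (4,5)_6 → 4² + 5² = 41
41 = (1,0,5)_6 → 1² + 0² + 5² = 26
26 = (4,2)_6 → 4² + 2² = 20
20 = (3,2)_6 → 3² + 2² = 13
13 = (2,1)_6 → 2² + 1² = 5

5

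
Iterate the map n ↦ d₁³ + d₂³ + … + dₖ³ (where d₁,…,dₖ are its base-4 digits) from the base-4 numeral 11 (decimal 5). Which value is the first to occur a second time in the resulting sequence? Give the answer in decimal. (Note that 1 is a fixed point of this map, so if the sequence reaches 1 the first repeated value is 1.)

5 = (1,1)_4 → 1³ + 1³ = 1 + 1 = 2
2 = (2)_4 → 2³ = 8
8 = (2,0)_4 → 2³ + 0³ = 8 + 0 = 8  — 8 already appeared earlier.

8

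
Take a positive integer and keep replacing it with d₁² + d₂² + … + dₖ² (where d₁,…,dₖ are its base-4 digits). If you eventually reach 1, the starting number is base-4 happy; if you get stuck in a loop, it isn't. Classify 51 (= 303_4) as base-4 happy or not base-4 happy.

51 = (3,0,3)_4 → 3² + 0² + 3² = 9 + 0 + 9 = 18
18 = (1,0,2)_4 → 1² + 0² + 2² = 1 + 0 + 4 = 5
5 = (1,1)_4 → 1² + 1² = 1 + 1 = 2
2 = (2)_4 → 2² = 4
4 = (1,0)_4 → 1² + 0² = 1 + 0 = 1  — reached 1.

base-4 happy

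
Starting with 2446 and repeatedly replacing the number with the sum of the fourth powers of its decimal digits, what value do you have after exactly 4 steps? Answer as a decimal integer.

2446 → 2⁴ + 4⁴ + 4⁴ + 6⁴ = 1824
1824 → 1⁴ + 8⁴ + 2⁴ + 4⁴ = 4369
4369 → 4⁴ + 3⁴ + 6⁴ + 9⁴ = 8194
8194 → 8⁴ + 1⁴ + 9⁴ + 4⁴ = 10914

10914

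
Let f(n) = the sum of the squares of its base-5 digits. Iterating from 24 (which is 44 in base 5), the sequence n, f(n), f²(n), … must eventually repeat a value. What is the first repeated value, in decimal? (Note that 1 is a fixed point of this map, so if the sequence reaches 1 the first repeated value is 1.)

4

24 = (4,4)_5 → 4² + 4² = 32
32 = (1,1,2)_5 → 1² + 1² + 2² = 6
6 = (1,1)_5 → 1² + 1² = 2
2 = (2)_5 → 2² = 4
4 = (4)_5 → 4² = 16
16 = (3,1)_5 → 3² + 1² = 10
10 = (2,0)_5 → 2² + 0² = 4  — 4 already appeared earlier.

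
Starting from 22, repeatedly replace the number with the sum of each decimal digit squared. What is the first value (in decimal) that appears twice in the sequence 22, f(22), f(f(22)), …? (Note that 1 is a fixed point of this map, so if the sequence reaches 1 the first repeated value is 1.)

89

22 → 2² + 2² = 8
8 → 8² = 64
64 → 6² + 4² = 52
52 → 5² + 2² = 29
29 → 2² + 9² = 85
85 → 8² + 5² = 89
89 → 8² + 9² = 145
145 → 1² + 4² + 5² = 42
42 → 4² + 2² = 20
20 → 2² + 0² = 4
4 → 4² = 16
16 → 1² + 6² = 37
37 → 3² + 7² = 58
58 → 5² + 8² = 89  — 89 already appeared earlier.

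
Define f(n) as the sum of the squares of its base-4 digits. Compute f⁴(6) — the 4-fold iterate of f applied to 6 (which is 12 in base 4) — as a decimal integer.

1

6 = (1,2)_4 → 5
5 = (1,1)_4 → 2
2 = (2)_4 → 4
4 = (1,0)_4 → 1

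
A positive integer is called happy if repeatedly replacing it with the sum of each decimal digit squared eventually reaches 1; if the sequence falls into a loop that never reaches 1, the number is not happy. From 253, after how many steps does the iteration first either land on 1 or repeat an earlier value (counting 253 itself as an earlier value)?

11

253 → 2² + 5² + 3² = 4 + 25 + 9 = 38
38 → 3² + 8² = 9 + 64 = 73
73 → 7² + 3² = 49 + 9 = 58
58 → 5² + 8² = 25 + 64 = 89
89 → 8² + 9² = 64 + 81 = 145
145 → 1² + 4² + 5² = 1 + 16 + 25 = 42
42 → 4² + 2² = 16 + 4 = 20
20 → 2² + 0² = 4 + 0 = 4
4 → 4² = 16
16 → 1² + 6² = 1 + 36 = 37
37 → 3² + 7² = 9 + 49 = 58  — 58 repeats.
That took 11 steps.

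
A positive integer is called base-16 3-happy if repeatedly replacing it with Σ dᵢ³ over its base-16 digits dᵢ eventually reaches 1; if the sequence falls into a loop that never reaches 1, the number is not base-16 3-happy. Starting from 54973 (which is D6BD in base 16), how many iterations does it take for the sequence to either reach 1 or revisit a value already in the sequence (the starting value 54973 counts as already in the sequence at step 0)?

13

54973 = (13,6,11,13)_16 → 13³ + 6³ + 11³ + 13³ = 5941
5941 = (1,7,3,5)_16 → 1³ + 7³ + 3³ + 5³ = 496
496 = (1,15,0)_16 → 1³ + 15³ + 0³ = 3376
3376 = (13,3,0)_16 → 13³ + 3³ + 0³ = 2224
2224 = (8,11,0)_16 → 8³ + 11³ + 0³ = 1843
1843 = (7,3,3)_16 → 7³ + 3³ + 3³ = 397
397 = (1,8,13)_16 → 1³ + 8³ + 13³ = 2710
2710 = (10,9,6)_16 → 10³ + 9³ + 6³ = 1945
1945 = (7,9,9)_16 → 7³ + 9³ + 9³ = 1801
1801 = (7,0,9)_16 → 7³ + 0³ + 9³ = 1072
1072 = (4,3,0)_16 → 4³ + 3³ + 0³ = 91
91 = (5,11)_16 → 5³ + 11³ = 1456
1456 = (5,11,0)_16 → 5³ + 11³ + 0³ = 1456  — 1456 repeats.
That took 13 steps.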